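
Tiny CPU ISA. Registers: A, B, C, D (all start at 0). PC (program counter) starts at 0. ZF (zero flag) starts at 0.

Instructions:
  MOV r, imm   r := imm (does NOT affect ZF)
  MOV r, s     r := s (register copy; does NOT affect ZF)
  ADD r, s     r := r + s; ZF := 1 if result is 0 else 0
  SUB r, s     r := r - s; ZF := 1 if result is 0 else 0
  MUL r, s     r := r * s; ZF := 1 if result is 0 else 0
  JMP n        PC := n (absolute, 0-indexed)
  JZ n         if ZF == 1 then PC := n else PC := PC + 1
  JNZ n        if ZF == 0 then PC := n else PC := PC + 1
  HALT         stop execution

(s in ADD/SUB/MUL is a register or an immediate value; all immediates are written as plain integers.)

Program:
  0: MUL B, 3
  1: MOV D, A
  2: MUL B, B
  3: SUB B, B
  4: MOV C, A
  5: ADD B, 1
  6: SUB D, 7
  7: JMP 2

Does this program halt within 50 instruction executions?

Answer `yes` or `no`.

Answer: no

Derivation:
Step 1: PC=0 exec 'MUL B, 3'. After: A=0 B=0 C=0 D=0 ZF=1 PC=1
Step 2: PC=1 exec 'MOV D, A'. After: A=0 B=0 C=0 D=0 ZF=1 PC=2
Step 3: PC=2 exec 'MUL B, B'. After: A=0 B=0 C=0 D=0 ZF=1 PC=3
Step 4: PC=3 exec 'SUB B, B'. After: A=0 B=0 C=0 D=0 ZF=1 PC=4
Step 5: PC=4 exec 'MOV C, A'. After: A=0 B=0 C=0 D=0 ZF=1 PC=5
Step 6: PC=5 exec 'ADD B, 1'. After: A=0 B=1 C=0 D=0 ZF=0 PC=6
Step 7: PC=6 exec 'SUB D, 7'. After: A=0 B=1 C=0 D=-7 ZF=0 PC=7
Step 8: PC=7 exec 'JMP 2'. After: A=0 B=1 C=0 D=-7 ZF=0 PC=2
Step 9: PC=2 exec 'MUL B, B'. After: A=0 B=1 C=0 D=-7 ZF=0 PC=3
Step 10: PC=3 exec 'SUB B, B'. After: A=0 B=0 C=0 D=-7 ZF=1 PC=4
Step 11: PC=4 exec 'MOV C, A'. After: A=0 B=0 C=0 D=-7 ZF=1 PC=5
Step 12: PC=5 exec 'ADD B, 1'. After: A=0 B=1 C=0 D=-7 ZF=0 PC=6
Step 13: PC=6 exec 'SUB D, 7'. After: A=0 B=1 C=0 D=-14 ZF=0 PC=7
Step 14: PC=7 exec 'JMP 2'. After: A=0 B=1 C=0 D=-14 ZF=0 PC=2
Step 15: PC=2 exec 'MUL B, B'. After: A=0 B=1 C=0 D=-14 ZF=0 PC=3
After 50 steps: not halted. PC revisits the same instructions with no path to HALT; will never halt.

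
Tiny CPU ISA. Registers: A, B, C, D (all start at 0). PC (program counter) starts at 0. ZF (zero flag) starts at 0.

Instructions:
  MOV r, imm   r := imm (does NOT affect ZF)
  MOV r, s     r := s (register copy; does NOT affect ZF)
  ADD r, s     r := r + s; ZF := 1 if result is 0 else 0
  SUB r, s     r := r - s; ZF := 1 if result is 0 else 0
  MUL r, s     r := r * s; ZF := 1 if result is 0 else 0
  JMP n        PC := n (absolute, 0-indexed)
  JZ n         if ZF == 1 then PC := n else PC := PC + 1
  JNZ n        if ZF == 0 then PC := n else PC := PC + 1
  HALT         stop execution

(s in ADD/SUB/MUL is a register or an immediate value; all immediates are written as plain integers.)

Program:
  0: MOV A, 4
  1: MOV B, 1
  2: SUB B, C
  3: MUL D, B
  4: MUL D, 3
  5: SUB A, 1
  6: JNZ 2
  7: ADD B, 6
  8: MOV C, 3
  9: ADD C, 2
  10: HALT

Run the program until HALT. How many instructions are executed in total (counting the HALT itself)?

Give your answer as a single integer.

Answer: 26

Derivation:
Step 1: PC=0 exec 'MOV A, 4'. After: A=4 B=0 C=0 D=0 ZF=0 PC=1
Step 2: PC=1 exec 'MOV B, 1'. After: A=4 B=1 C=0 D=0 ZF=0 PC=2
Step 3: PC=2 exec 'SUB B, C'. After: A=4 B=1 C=0 D=0 ZF=0 PC=3
Step 4: PC=3 exec 'MUL D, B'. After: A=4 B=1 C=0 D=0 ZF=1 PC=4
Step 5: PC=4 exec 'MUL D, 3'. After: A=4 B=1 C=0 D=0 ZF=1 PC=5
Step 6: PC=5 exec 'SUB A, 1'. After: A=3 B=1 C=0 D=0 ZF=0 PC=6
Step 7: PC=6 exec 'JNZ 2'. After: A=3 B=1 C=0 D=0 ZF=0 PC=2
Step 8: PC=2 exec 'SUB B, C'. After: A=3 B=1 C=0 D=0 ZF=0 PC=3
Step 9: PC=3 exec 'MUL D, B'. After: A=3 B=1 C=0 D=0 ZF=1 PC=4
Step 10: PC=4 exec 'MUL D, 3'. After: A=3 B=1 C=0 D=0 ZF=1 PC=5
Step 11: PC=5 exec 'SUB A, 1'. After: A=2 B=1 C=0 D=0 ZF=0 PC=6
Step 12: PC=6 exec 'JNZ 2'. After: A=2 B=1 C=0 D=0 ZF=0 PC=2
Step 13: PC=2 exec 'SUB B, C'. After: A=2 B=1 C=0 D=0 ZF=0 PC=3
Step 14: PC=3 exec 'MUL D, B'. After: A=2 B=1 C=0 D=0 ZF=1 PC=4
Step 15: PC=4 exec 'MUL D, 3'. After: A=2 B=1 C=0 D=0 ZF=1 PC=5
Step 16: PC=5 exec 'SUB A, 1'. After: A=1 B=1 C=0 D=0 ZF=0 PC=6
Step 17: PC=6 exec 'JNZ 2'. After: A=1 B=1 C=0 D=0 ZF=0 PC=2
Step 18: PC=2 exec 'SUB B, C'. After: A=1 B=1 C=0 D=0 ZF=0 PC=3
Step 19: PC=3 exec 'MUL D, B'. After: A=1 B=1 C=0 D=0 ZF=1 PC=4
Step 20: PC=4 exec 'MUL D, 3'. After: A=1 B=1 C=0 D=0 ZF=1 PC=5
Step 21: PC=5 exec 'SUB A, 1'. After: A=0 B=1 C=0 D=0 ZF=1 PC=6
Step 22: PC=6 exec 'JNZ 2'. After: A=0 B=1 C=0 D=0 ZF=1 PC=7
Step 23: PC=7 exec 'ADD B, 6'. After: A=0 B=7 C=0 D=0 ZF=0 PC=8
Step 24: PC=8 exec 'MOV C, 3'. After: A=0 B=7 C=3 D=0 ZF=0 PC=9
Step 25: PC=9 exec 'ADD C, 2'. After: A=0 B=7 C=5 D=0 ZF=0 PC=10
Step 26: PC=10 exec 'HALT'. After: A=0 B=7 C=5 D=0 ZF=0 PC=10 HALTED
Total instructions executed: 26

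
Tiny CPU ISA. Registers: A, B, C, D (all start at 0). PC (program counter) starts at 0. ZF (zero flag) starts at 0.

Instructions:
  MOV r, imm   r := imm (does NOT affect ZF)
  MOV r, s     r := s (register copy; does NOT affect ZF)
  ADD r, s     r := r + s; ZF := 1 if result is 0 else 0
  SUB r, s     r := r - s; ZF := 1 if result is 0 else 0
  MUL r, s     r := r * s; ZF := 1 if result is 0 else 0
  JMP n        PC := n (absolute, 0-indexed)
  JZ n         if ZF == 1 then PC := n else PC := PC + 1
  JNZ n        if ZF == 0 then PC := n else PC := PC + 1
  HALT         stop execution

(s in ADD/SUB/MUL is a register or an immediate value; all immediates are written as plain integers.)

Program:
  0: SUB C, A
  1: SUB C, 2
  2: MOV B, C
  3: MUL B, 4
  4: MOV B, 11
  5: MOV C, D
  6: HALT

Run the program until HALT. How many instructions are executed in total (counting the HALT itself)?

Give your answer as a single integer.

Step 1: PC=0 exec 'SUB C, A'. After: A=0 B=0 C=0 D=0 ZF=1 PC=1
Step 2: PC=1 exec 'SUB C, 2'. After: A=0 B=0 C=-2 D=0 ZF=0 PC=2
Step 3: PC=2 exec 'MOV B, C'. After: A=0 B=-2 C=-2 D=0 ZF=0 PC=3
Step 4: PC=3 exec 'MUL B, 4'. After: A=0 B=-8 C=-2 D=0 ZF=0 PC=4
Step 5: PC=4 exec 'MOV B, 11'. After: A=0 B=11 C=-2 D=0 ZF=0 PC=5
Step 6: PC=5 exec 'MOV C, D'. After: A=0 B=11 C=0 D=0 ZF=0 PC=6
Step 7: PC=6 exec 'HALT'. After: A=0 B=11 C=0 D=0 ZF=0 PC=6 HALTED
Total instructions executed: 7

Answer: 7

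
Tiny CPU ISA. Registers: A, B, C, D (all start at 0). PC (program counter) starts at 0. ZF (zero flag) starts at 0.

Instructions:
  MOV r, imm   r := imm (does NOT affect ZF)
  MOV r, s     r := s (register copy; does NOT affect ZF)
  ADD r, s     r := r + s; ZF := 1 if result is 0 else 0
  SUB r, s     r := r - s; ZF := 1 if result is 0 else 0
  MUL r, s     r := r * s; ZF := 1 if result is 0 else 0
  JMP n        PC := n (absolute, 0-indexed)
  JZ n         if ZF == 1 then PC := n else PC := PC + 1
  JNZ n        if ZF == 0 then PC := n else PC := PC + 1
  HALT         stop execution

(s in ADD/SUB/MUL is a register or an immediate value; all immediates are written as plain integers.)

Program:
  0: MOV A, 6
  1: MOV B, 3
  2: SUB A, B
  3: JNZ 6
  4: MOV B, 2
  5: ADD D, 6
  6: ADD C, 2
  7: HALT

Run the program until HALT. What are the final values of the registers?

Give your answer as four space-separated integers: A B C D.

Step 1: PC=0 exec 'MOV A, 6'. After: A=6 B=0 C=0 D=0 ZF=0 PC=1
Step 2: PC=1 exec 'MOV B, 3'. After: A=6 B=3 C=0 D=0 ZF=0 PC=2
Step 3: PC=2 exec 'SUB A, B'. After: A=3 B=3 C=0 D=0 ZF=0 PC=3
Step 4: PC=3 exec 'JNZ 6'. After: A=3 B=3 C=0 D=0 ZF=0 PC=6
Step 5: PC=6 exec 'ADD C, 2'. After: A=3 B=3 C=2 D=0 ZF=0 PC=7
Step 6: PC=7 exec 'HALT'. After: A=3 B=3 C=2 D=0 ZF=0 PC=7 HALTED

Answer: 3 3 2 0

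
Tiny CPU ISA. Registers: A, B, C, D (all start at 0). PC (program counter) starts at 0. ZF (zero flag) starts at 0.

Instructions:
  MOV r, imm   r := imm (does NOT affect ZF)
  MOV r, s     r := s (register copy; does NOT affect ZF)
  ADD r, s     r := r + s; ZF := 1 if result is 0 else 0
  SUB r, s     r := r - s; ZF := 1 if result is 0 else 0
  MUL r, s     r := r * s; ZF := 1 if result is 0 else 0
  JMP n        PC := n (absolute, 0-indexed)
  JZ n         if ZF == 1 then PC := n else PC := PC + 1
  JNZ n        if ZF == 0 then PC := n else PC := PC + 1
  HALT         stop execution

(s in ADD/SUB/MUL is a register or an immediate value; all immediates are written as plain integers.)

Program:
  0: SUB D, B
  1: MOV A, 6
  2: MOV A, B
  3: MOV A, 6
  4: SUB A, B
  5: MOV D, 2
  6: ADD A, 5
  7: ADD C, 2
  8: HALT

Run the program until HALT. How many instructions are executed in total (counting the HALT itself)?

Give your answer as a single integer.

Step 1: PC=0 exec 'SUB D, B'. After: A=0 B=0 C=0 D=0 ZF=1 PC=1
Step 2: PC=1 exec 'MOV A, 6'. After: A=6 B=0 C=0 D=0 ZF=1 PC=2
Step 3: PC=2 exec 'MOV A, B'. After: A=0 B=0 C=0 D=0 ZF=1 PC=3
Step 4: PC=3 exec 'MOV A, 6'. After: A=6 B=0 C=0 D=0 ZF=1 PC=4
Step 5: PC=4 exec 'SUB A, B'. After: A=6 B=0 C=0 D=0 ZF=0 PC=5
Step 6: PC=5 exec 'MOV D, 2'. After: A=6 B=0 C=0 D=2 ZF=0 PC=6
Step 7: PC=6 exec 'ADD A, 5'. After: A=11 B=0 C=0 D=2 ZF=0 PC=7
Step 8: PC=7 exec 'ADD C, 2'. After: A=11 B=0 C=2 D=2 ZF=0 PC=8
Step 9: PC=8 exec 'HALT'. After: A=11 B=0 C=2 D=2 ZF=0 PC=8 HALTED
Total instructions executed: 9

Answer: 9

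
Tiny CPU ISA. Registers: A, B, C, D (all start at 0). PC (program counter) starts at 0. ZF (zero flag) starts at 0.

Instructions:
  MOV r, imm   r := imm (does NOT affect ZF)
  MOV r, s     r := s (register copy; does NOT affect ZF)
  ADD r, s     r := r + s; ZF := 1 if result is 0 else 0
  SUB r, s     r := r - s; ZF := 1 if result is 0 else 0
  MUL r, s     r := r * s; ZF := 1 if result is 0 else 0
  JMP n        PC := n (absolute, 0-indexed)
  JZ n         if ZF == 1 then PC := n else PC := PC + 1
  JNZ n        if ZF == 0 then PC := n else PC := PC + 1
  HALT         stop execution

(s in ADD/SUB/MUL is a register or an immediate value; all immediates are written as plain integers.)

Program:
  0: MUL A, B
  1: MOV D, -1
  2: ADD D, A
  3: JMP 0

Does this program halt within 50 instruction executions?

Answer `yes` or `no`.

Step 1: PC=0 exec 'MUL A, B'. After: A=0 B=0 C=0 D=0 ZF=1 PC=1
Step 2: PC=1 exec 'MOV D, -1'. After: A=0 B=0 C=0 D=-1 ZF=1 PC=2
Step 3: PC=2 exec 'ADD D, A'. After: A=0 B=0 C=0 D=-1 ZF=0 PC=3
Step 4: PC=3 exec 'JMP 0'. After: A=0 B=0 C=0 D=-1 ZF=0 PC=0
Step 5: PC=0 exec 'MUL A, B'. After: A=0 B=0 C=0 D=-1 ZF=1 PC=1
Step 6: PC=1 exec 'MOV D, -1'. After: A=0 B=0 C=0 D=-1 ZF=1 PC=2
State after step 6 equals state after step 2: the program is in a cycle of length 4 and will never halt.

Answer: no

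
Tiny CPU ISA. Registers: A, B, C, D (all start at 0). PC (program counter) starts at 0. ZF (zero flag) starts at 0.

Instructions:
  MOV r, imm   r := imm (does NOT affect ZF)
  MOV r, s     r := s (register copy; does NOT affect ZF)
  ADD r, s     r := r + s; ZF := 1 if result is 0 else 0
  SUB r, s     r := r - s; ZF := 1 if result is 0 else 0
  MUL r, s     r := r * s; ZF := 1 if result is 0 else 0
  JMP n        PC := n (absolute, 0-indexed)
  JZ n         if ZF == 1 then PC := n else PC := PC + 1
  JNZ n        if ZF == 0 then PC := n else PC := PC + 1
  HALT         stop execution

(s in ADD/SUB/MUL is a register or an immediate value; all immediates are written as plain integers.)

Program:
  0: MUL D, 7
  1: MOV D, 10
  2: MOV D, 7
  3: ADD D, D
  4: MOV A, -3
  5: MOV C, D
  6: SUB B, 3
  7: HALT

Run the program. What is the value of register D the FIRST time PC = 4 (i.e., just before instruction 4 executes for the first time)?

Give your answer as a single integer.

Step 1: PC=0 exec 'MUL D, 7'. After: A=0 B=0 C=0 D=0 ZF=1 PC=1
Step 2: PC=1 exec 'MOV D, 10'. After: A=0 B=0 C=0 D=10 ZF=1 PC=2
Step 3: PC=2 exec 'MOV D, 7'. After: A=0 B=0 C=0 D=7 ZF=1 PC=3
Step 4: PC=3 exec 'ADD D, D'. After: A=0 B=0 C=0 D=14 ZF=0 PC=4
First time PC=4: D=14

14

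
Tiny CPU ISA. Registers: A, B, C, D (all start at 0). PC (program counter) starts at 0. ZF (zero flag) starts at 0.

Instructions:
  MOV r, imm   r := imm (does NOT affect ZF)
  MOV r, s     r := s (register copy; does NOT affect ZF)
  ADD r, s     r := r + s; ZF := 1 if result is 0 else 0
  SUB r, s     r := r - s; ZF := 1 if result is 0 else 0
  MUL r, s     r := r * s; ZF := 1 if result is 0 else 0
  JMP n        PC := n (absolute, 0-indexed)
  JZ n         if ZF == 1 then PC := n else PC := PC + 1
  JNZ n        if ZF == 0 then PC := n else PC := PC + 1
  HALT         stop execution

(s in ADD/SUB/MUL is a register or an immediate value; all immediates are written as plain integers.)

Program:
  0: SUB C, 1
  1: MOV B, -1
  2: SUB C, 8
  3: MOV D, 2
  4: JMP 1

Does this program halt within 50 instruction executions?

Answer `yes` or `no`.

Step 1: PC=0 exec 'SUB C, 1'. After: A=0 B=0 C=-1 D=0 ZF=0 PC=1
Step 2: PC=1 exec 'MOV B, -1'. After: A=0 B=-1 C=-1 D=0 ZF=0 PC=2
Step 3: PC=2 exec 'SUB C, 8'. After: A=0 B=-1 C=-9 D=0 ZF=0 PC=3
Step 4: PC=3 exec 'MOV D, 2'. After: A=0 B=-1 C=-9 D=2 ZF=0 PC=4
Step 5: PC=4 exec 'JMP 1'. After: A=0 B=-1 C=-9 D=2 ZF=0 PC=1
Step 6: PC=1 exec 'MOV B, -1'. After: A=0 B=-1 C=-9 D=2 ZF=0 PC=2
Step 7: PC=2 exec 'SUB C, 8'. After: A=0 B=-1 C=-17 D=2 ZF=0 PC=3
Step 8: PC=3 exec 'MOV D, 2'. After: A=0 B=-1 C=-17 D=2 ZF=0 PC=4
Step 9: PC=4 exec 'JMP 1'. After: A=0 B=-1 C=-17 D=2 ZF=0 PC=1
Step 10: PC=1 exec 'MOV B, -1'. After: A=0 B=-1 C=-17 D=2 ZF=0 PC=2
Step 11: PC=2 exec 'SUB C, 8'. After: A=0 B=-1 C=-25 D=2 ZF=0 PC=3
Step 12: PC=3 exec 'MOV D, 2'. After: A=0 B=-1 C=-25 D=2 ZF=0 PC=4
Step 13: PC=4 exec 'JMP 1'. After: A=0 B=-1 C=-25 D=2 ZF=0 PC=1
Step 14: PC=1 exec 'MOV B, -1'. After: A=0 B=-1 C=-25 D=2 ZF=0 PC=2
Step 15: PC=2 exec 'SUB C, 8'. After: A=0 B=-1 C=-33 D=2 ZF=0 PC=3
After 50 steps: not halted. PC revisits the same instructions with no path to HALT; will never halt.

Answer: no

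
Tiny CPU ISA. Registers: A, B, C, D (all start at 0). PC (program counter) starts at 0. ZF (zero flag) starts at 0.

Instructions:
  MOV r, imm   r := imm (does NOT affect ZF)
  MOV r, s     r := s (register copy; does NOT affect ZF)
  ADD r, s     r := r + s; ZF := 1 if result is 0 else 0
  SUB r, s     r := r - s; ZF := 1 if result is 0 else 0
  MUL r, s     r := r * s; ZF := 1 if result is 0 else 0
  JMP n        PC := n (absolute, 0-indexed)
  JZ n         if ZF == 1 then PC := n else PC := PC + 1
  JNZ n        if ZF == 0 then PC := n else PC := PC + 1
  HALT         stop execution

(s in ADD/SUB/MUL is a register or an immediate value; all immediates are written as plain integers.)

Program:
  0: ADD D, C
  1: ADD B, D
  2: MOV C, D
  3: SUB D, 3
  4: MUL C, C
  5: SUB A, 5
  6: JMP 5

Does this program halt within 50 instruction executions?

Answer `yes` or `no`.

Answer: no

Derivation:
Step 1: PC=0 exec 'ADD D, C'. After: A=0 B=0 C=0 D=0 ZF=1 PC=1
Step 2: PC=1 exec 'ADD B, D'. After: A=0 B=0 C=0 D=0 ZF=1 PC=2
Step 3: PC=2 exec 'MOV C, D'. After: A=0 B=0 C=0 D=0 ZF=1 PC=3
Step 4: PC=3 exec 'SUB D, 3'. After: A=0 B=0 C=0 D=-3 ZF=0 PC=4
Step 5: PC=4 exec 'MUL C, C'. After: A=0 B=0 C=0 D=-3 ZF=1 PC=5
Step 6: PC=5 exec 'SUB A, 5'. After: A=-5 B=0 C=0 D=-3 ZF=0 PC=6
Step 7: PC=6 exec 'JMP 5'. After: A=-5 B=0 C=0 D=-3 ZF=0 PC=5
Step 8: PC=5 exec 'SUB A, 5'. After: A=-10 B=0 C=0 D=-3 ZF=0 PC=6
Step 9: PC=6 exec 'JMP 5'. After: A=-10 B=0 C=0 D=-3 ZF=0 PC=5
Step 10: PC=5 exec 'SUB A, 5'. After: A=-15 B=0 C=0 D=-3 ZF=0 PC=6
Step 11: PC=6 exec 'JMP 5'. After: A=-15 B=0 C=0 D=-3 ZF=0 PC=5
Step 12: PC=5 exec 'SUB A, 5'. After: A=-20 B=0 C=0 D=-3 ZF=0 PC=6
Step 13: PC=6 exec 'JMP 5'. After: A=-20 B=0 C=0 D=-3 ZF=0 PC=5
Step 14: PC=5 exec 'SUB A, 5'. After: A=-25 B=0 C=0 D=-3 ZF=0 PC=6
Step 15: PC=6 exec 'JMP 5'. After: A=-25 B=0 C=0 D=-3 ZF=0 PC=5
After 50 steps: not halted. PC revisits the same instructions with no path to HALT; will never halt.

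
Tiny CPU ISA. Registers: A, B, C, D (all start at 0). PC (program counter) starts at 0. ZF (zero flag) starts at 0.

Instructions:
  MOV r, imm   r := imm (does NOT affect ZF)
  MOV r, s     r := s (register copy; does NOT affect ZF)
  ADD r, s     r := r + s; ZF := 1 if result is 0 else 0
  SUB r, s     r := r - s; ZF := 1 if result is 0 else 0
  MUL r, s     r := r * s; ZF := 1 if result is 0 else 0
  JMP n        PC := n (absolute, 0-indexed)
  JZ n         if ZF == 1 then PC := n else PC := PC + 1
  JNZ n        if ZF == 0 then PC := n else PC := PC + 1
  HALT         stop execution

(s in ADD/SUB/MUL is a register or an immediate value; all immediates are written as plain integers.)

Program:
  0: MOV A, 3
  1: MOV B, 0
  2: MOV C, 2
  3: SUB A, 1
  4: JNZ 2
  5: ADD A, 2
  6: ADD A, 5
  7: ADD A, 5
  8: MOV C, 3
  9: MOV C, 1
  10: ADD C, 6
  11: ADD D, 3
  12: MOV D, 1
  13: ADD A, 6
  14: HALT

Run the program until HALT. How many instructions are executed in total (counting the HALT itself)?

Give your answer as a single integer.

Answer: 21

Derivation:
Step 1: PC=0 exec 'MOV A, 3'. After: A=3 B=0 C=0 D=0 ZF=0 PC=1
Step 2: PC=1 exec 'MOV B, 0'. After: A=3 B=0 C=0 D=0 ZF=0 PC=2
Step 3: PC=2 exec 'MOV C, 2'. After: A=3 B=0 C=2 D=0 ZF=0 PC=3
Step 4: PC=3 exec 'SUB A, 1'. After: A=2 B=0 C=2 D=0 ZF=0 PC=4
Step 5: PC=4 exec 'JNZ 2'. After: A=2 B=0 C=2 D=0 ZF=0 PC=2
Step 6: PC=2 exec 'MOV C, 2'. After: A=2 B=0 C=2 D=0 ZF=0 PC=3
Step 7: PC=3 exec 'SUB A, 1'. After: A=1 B=0 C=2 D=0 ZF=0 PC=4
Step 8: PC=4 exec 'JNZ 2'. After: A=1 B=0 C=2 D=0 ZF=0 PC=2
Step 9: PC=2 exec 'MOV C, 2'. After: A=1 B=0 C=2 D=0 ZF=0 PC=3
Step 10: PC=3 exec 'SUB A, 1'. After: A=0 B=0 C=2 D=0 ZF=1 PC=4
Step 11: PC=4 exec 'JNZ 2'. After: A=0 B=0 C=2 D=0 ZF=1 PC=5
Step 12: PC=5 exec 'ADD A, 2'. After: A=2 B=0 C=2 D=0 ZF=0 PC=6
Step 13: PC=6 exec 'ADD A, 5'. After: A=7 B=0 C=2 D=0 ZF=0 PC=7
Step 14: PC=7 exec 'ADD A, 5'. After: A=12 B=0 C=2 D=0 ZF=0 PC=8
Step 15: PC=8 exec 'MOV C, 3'. After: A=12 B=0 C=3 D=0 ZF=0 PC=9
Step 16: PC=9 exec 'MOV C, 1'. After: A=12 B=0 C=1 D=0 ZF=0 PC=10
Step 17: PC=10 exec 'ADD C, 6'. After: A=12 B=0 C=7 D=0 ZF=0 PC=11
Step 18: PC=11 exec 'ADD D, 3'. After: A=12 B=0 C=7 D=3 ZF=0 PC=12
Step 19: PC=12 exec 'MOV D, 1'. After: A=12 B=0 C=7 D=1 ZF=0 PC=13
Step 20: PC=13 exec 'ADD A, 6'. After: A=18 B=0 C=7 D=1 ZF=0 PC=14
Step 21: PC=14 exec 'HALT'. After: A=18 B=0 C=7 D=1 ZF=0 PC=14 HALTED
Total instructions executed: 21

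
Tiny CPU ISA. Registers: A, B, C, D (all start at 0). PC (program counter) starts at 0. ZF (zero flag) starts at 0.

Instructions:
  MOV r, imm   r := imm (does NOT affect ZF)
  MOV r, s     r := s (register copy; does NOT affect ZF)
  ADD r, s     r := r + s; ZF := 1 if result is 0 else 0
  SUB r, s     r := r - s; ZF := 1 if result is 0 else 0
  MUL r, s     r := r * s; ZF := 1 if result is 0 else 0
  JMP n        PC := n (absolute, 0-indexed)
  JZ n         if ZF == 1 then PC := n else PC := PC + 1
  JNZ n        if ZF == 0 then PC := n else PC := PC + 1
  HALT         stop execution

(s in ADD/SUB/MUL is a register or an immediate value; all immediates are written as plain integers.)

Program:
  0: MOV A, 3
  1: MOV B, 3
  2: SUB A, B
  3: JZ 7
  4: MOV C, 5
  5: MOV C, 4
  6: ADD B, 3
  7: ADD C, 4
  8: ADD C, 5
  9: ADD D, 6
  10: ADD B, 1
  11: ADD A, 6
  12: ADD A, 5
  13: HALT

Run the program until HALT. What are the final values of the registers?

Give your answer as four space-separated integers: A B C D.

Step 1: PC=0 exec 'MOV A, 3'. After: A=3 B=0 C=0 D=0 ZF=0 PC=1
Step 2: PC=1 exec 'MOV B, 3'. After: A=3 B=3 C=0 D=0 ZF=0 PC=2
Step 3: PC=2 exec 'SUB A, B'. After: A=0 B=3 C=0 D=0 ZF=1 PC=3
Step 4: PC=3 exec 'JZ 7'. After: A=0 B=3 C=0 D=0 ZF=1 PC=7
Step 5: PC=7 exec 'ADD C, 4'. After: A=0 B=3 C=4 D=0 ZF=0 PC=8
Step 6: PC=8 exec 'ADD C, 5'. After: A=0 B=3 C=9 D=0 ZF=0 PC=9
Step 7: PC=9 exec 'ADD D, 6'. After: A=0 B=3 C=9 D=6 ZF=0 PC=10
Step 8: PC=10 exec 'ADD B, 1'. After: A=0 B=4 C=9 D=6 ZF=0 PC=11
Step 9: PC=11 exec 'ADD A, 6'. After: A=6 B=4 C=9 D=6 ZF=0 PC=12
Step 10: PC=12 exec 'ADD A, 5'. After: A=11 B=4 C=9 D=6 ZF=0 PC=13
Step 11: PC=13 exec 'HALT'. After: A=11 B=4 C=9 D=6 ZF=0 PC=13 HALTED

Answer: 11 4 9 6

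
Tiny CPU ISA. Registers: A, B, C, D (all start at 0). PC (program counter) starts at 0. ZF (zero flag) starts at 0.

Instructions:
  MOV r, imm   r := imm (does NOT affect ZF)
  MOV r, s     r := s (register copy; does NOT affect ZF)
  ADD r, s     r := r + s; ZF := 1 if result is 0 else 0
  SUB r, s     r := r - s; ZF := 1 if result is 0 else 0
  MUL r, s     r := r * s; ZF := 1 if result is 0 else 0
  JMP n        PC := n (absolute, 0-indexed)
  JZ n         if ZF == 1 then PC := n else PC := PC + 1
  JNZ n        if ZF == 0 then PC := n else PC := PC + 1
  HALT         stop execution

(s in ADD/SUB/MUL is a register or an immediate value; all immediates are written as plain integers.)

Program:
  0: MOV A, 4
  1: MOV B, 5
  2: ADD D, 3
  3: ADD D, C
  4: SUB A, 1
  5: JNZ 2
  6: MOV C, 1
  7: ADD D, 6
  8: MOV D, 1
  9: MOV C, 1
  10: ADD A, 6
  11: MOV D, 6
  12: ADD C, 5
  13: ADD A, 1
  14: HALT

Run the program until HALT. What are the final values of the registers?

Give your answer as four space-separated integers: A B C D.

Step 1: PC=0 exec 'MOV A, 4'. After: A=4 B=0 C=0 D=0 ZF=0 PC=1
Step 2: PC=1 exec 'MOV B, 5'. After: A=4 B=5 C=0 D=0 ZF=0 PC=2
Step 3: PC=2 exec 'ADD D, 3'. After: A=4 B=5 C=0 D=3 ZF=0 PC=3
Step 4: PC=3 exec 'ADD D, C'. After: A=4 B=5 C=0 D=3 ZF=0 PC=4
Step 5: PC=4 exec 'SUB A, 1'. After: A=3 B=5 C=0 D=3 ZF=0 PC=5
Step 6: PC=5 exec 'JNZ 2'. After: A=3 B=5 C=0 D=3 ZF=0 PC=2
Step 7: PC=2 exec 'ADD D, 3'. After: A=3 B=5 C=0 D=6 ZF=0 PC=3
Step 8: PC=3 exec 'ADD D, C'. After: A=3 B=5 C=0 D=6 ZF=0 PC=4
Step 9: PC=4 exec 'SUB A, 1'. After: A=2 B=5 C=0 D=6 ZF=0 PC=5
Step 10: PC=5 exec 'JNZ 2'. After: A=2 B=5 C=0 D=6 ZF=0 PC=2
Step 11: PC=2 exec 'ADD D, 3'. After: A=2 B=5 C=0 D=9 ZF=0 PC=3
Step 12: PC=3 exec 'ADD D, C'. After: A=2 B=5 C=0 D=9 ZF=0 PC=4
Step 13: PC=4 exec 'SUB A, 1'. After: A=1 B=5 C=0 D=9 ZF=0 PC=5
Step 14: PC=5 exec 'JNZ 2'. After: A=1 B=5 C=0 D=9 ZF=0 PC=2
Step 15: PC=2 exec 'ADD D, 3'. After: A=1 B=5 C=0 D=12 ZF=0 PC=3
Step 16: PC=3 exec 'ADD D, C'. After: A=1 B=5 C=0 D=12 ZF=0 PC=4
Step 17: PC=4 exec 'SUB A, 1'. After: A=0 B=5 C=0 D=12 ZF=1 PC=5
Step 18: PC=5 exec 'JNZ 2'. After: A=0 B=5 C=0 D=12 ZF=1 PC=6
Step 19: PC=6 exec 'MOV C, 1'. After: A=0 B=5 C=1 D=12 ZF=1 PC=7
Step 20: PC=7 exec 'ADD D, 6'. After: A=0 B=5 C=1 D=18 ZF=0 PC=8
Step 21: PC=8 exec 'MOV D, 1'. After: A=0 B=5 C=1 D=1 ZF=0 PC=9
Step 22: PC=9 exec 'MOV C, 1'. After: A=0 B=5 C=1 D=1 ZF=0 PC=10
Step 23: PC=10 exec 'ADD A, 6'. After: A=6 B=5 C=1 D=1 ZF=0 PC=11
Step 24: PC=11 exec 'MOV D, 6'. After: A=6 B=5 C=1 D=6 ZF=0 PC=12
Step 25: PC=12 exec 'ADD C, 5'. After: A=6 B=5 C=6 D=6 ZF=0 PC=13
Step 26: PC=13 exec 'ADD A, 1'. After: A=7 B=5 C=6 D=6 ZF=0 PC=14
Step 27: PC=14 exec 'HALT'. After: A=7 B=5 C=6 D=6 ZF=0 PC=14 HALTED

Answer: 7 5 6 6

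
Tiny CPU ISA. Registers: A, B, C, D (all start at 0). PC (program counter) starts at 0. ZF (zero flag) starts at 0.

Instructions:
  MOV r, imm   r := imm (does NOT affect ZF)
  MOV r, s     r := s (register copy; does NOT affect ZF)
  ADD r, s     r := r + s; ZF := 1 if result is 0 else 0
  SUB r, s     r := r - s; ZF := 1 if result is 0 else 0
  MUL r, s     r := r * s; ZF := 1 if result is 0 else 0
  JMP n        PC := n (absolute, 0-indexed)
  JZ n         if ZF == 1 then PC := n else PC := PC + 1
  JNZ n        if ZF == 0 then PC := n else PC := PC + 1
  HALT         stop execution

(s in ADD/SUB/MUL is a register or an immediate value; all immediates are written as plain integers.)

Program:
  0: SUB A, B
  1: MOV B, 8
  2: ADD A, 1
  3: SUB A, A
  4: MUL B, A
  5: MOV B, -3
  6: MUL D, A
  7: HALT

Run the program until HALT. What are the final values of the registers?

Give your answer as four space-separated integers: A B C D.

Answer: 0 -3 0 0

Derivation:
Step 1: PC=0 exec 'SUB A, B'. After: A=0 B=0 C=0 D=0 ZF=1 PC=1
Step 2: PC=1 exec 'MOV B, 8'. After: A=0 B=8 C=0 D=0 ZF=1 PC=2
Step 3: PC=2 exec 'ADD A, 1'. After: A=1 B=8 C=0 D=0 ZF=0 PC=3
Step 4: PC=3 exec 'SUB A, A'. After: A=0 B=8 C=0 D=0 ZF=1 PC=4
Step 5: PC=4 exec 'MUL B, A'. After: A=0 B=0 C=0 D=0 ZF=1 PC=5
Step 6: PC=5 exec 'MOV B, -3'. After: A=0 B=-3 C=0 D=0 ZF=1 PC=6
Step 7: PC=6 exec 'MUL D, A'. After: A=0 B=-3 C=0 D=0 ZF=1 PC=7
Step 8: PC=7 exec 'HALT'. After: A=0 B=-3 C=0 D=0 ZF=1 PC=7 HALTED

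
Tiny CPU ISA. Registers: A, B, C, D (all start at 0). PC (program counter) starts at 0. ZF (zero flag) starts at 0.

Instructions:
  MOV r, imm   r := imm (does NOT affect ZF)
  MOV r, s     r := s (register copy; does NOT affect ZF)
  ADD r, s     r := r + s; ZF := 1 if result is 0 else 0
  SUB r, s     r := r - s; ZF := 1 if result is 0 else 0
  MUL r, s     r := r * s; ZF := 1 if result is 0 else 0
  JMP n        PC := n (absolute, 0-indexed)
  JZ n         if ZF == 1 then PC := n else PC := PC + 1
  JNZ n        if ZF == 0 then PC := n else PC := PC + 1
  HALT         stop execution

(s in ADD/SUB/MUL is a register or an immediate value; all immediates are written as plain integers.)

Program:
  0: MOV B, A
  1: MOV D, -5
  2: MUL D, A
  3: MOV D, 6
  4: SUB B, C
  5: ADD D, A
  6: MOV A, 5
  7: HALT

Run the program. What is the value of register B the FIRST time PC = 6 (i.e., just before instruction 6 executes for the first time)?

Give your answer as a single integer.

Step 1: PC=0 exec 'MOV B, A'. After: A=0 B=0 C=0 D=0 ZF=0 PC=1
Step 2: PC=1 exec 'MOV D, -5'. After: A=0 B=0 C=0 D=-5 ZF=0 PC=2
Step 3: PC=2 exec 'MUL D, A'. After: A=0 B=0 C=0 D=0 ZF=1 PC=3
Step 4: PC=3 exec 'MOV D, 6'. After: A=0 B=0 C=0 D=6 ZF=1 PC=4
Step 5: PC=4 exec 'SUB B, C'. After: A=0 B=0 C=0 D=6 ZF=1 PC=5
Step 6: PC=5 exec 'ADD D, A'. After: A=0 B=0 C=0 D=6 ZF=0 PC=6
First time PC=6: B=0

0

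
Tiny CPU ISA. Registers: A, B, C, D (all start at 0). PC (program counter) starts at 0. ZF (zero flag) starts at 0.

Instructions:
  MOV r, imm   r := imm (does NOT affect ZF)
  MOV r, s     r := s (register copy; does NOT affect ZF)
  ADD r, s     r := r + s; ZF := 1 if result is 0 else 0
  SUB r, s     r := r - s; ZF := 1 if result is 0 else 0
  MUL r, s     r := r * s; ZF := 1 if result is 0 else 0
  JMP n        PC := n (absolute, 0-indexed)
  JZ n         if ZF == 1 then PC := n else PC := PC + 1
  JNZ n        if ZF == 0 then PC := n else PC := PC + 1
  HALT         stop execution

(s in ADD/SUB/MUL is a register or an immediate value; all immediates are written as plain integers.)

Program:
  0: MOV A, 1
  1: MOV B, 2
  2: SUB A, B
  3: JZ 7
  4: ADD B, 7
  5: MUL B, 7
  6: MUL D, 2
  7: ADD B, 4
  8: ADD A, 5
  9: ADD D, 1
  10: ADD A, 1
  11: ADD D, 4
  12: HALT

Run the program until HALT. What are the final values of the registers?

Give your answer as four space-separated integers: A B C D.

Step 1: PC=0 exec 'MOV A, 1'. After: A=1 B=0 C=0 D=0 ZF=0 PC=1
Step 2: PC=1 exec 'MOV B, 2'. After: A=1 B=2 C=0 D=0 ZF=0 PC=2
Step 3: PC=2 exec 'SUB A, B'. After: A=-1 B=2 C=0 D=0 ZF=0 PC=3
Step 4: PC=3 exec 'JZ 7'. After: A=-1 B=2 C=0 D=0 ZF=0 PC=4
Step 5: PC=4 exec 'ADD B, 7'. After: A=-1 B=9 C=0 D=0 ZF=0 PC=5
Step 6: PC=5 exec 'MUL B, 7'. After: A=-1 B=63 C=0 D=0 ZF=0 PC=6
Step 7: PC=6 exec 'MUL D, 2'. After: A=-1 B=63 C=0 D=0 ZF=1 PC=7
Step 8: PC=7 exec 'ADD B, 4'. After: A=-1 B=67 C=0 D=0 ZF=0 PC=8
Step 9: PC=8 exec 'ADD A, 5'. After: A=4 B=67 C=0 D=0 ZF=0 PC=9
Step 10: PC=9 exec 'ADD D, 1'. After: A=4 B=67 C=0 D=1 ZF=0 PC=10
Step 11: PC=10 exec 'ADD A, 1'. After: A=5 B=67 C=0 D=1 ZF=0 PC=11
Step 12: PC=11 exec 'ADD D, 4'. After: A=5 B=67 C=0 D=5 ZF=0 PC=12
Step 13: PC=12 exec 'HALT'. After: A=5 B=67 C=0 D=5 ZF=0 PC=12 HALTED

Answer: 5 67 0 5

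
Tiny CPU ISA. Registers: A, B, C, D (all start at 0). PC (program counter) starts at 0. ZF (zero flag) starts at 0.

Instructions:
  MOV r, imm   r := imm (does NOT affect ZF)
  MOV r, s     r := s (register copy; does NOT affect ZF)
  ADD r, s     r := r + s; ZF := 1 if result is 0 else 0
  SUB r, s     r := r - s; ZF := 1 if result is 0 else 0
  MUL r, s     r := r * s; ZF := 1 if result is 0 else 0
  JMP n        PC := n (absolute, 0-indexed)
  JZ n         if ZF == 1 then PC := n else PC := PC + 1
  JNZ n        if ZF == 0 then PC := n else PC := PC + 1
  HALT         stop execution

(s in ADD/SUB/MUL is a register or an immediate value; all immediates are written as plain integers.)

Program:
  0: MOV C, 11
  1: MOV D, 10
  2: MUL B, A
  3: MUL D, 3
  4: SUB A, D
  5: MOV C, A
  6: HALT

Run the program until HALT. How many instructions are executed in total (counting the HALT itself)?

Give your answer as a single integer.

Step 1: PC=0 exec 'MOV C, 11'. After: A=0 B=0 C=11 D=0 ZF=0 PC=1
Step 2: PC=1 exec 'MOV D, 10'. After: A=0 B=0 C=11 D=10 ZF=0 PC=2
Step 3: PC=2 exec 'MUL B, A'. After: A=0 B=0 C=11 D=10 ZF=1 PC=3
Step 4: PC=3 exec 'MUL D, 3'. After: A=0 B=0 C=11 D=30 ZF=0 PC=4
Step 5: PC=4 exec 'SUB A, D'. After: A=-30 B=0 C=11 D=30 ZF=0 PC=5
Step 6: PC=5 exec 'MOV C, A'. After: A=-30 B=0 C=-30 D=30 ZF=0 PC=6
Step 7: PC=6 exec 'HALT'. After: A=-30 B=0 C=-30 D=30 ZF=0 PC=6 HALTED
Total instructions executed: 7

Answer: 7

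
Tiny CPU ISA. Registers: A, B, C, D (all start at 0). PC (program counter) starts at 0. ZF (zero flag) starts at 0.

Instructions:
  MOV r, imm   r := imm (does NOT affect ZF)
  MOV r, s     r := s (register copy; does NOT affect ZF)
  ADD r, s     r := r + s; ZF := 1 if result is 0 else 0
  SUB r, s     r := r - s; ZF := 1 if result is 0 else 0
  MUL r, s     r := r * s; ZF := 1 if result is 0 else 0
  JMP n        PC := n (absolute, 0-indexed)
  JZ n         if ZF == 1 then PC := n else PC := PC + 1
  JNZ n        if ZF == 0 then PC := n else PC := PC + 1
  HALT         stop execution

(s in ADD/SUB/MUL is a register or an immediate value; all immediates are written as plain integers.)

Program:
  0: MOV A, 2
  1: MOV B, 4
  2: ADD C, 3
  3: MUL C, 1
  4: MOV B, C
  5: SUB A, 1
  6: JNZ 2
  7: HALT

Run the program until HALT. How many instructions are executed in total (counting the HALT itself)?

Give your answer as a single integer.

Answer: 13

Derivation:
Step 1: PC=0 exec 'MOV A, 2'. After: A=2 B=0 C=0 D=0 ZF=0 PC=1
Step 2: PC=1 exec 'MOV B, 4'. After: A=2 B=4 C=0 D=0 ZF=0 PC=2
Step 3: PC=2 exec 'ADD C, 3'. After: A=2 B=4 C=3 D=0 ZF=0 PC=3
Step 4: PC=3 exec 'MUL C, 1'. After: A=2 B=4 C=3 D=0 ZF=0 PC=4
Step 5: PC=4 exec 'MOV B, C'. After: A=2 B=3 C=3 D=0 ZF=0 PC=5
Step 6: PC=5 exec 'SUB A, 1'. After: A=1 B=3 C=3 D=0 ZF=0 PC=6
Step 7: PC=6 exec 'JNZ 2'. After: A=1 B=3 C=3 D=0 ZF=0 PC=2
Step 8: PC=2 exec 'ADD C, 3'. After: A=1 B=3 C=6 D=0 ZF=0 PC=3
Step 9: PC=3 exec 'MUL C, 1'. After: A=1 B=3 C=6 D=0 ZF=0 PC=4
Step 10: PC=4 exec 'MOV B, C'. After: A=1 B=6 C=6 D=0 ZF=0 PC=5
Step 11: PC=5 exec 'SUB A, 1'. After: A=0 B=6 C=6 D=0 ZF=1 PC=6
Step 12: PC=6 exec 'JNZ 2'. After: A=0 B=6 C=6 D=0 ZF=1 PC=7
Step 13: PC=7 exec 'HALT'. After: A=0 B=6 C=6 D=0 ZF=1 PC=7 HALTED
Total instructions executed: 13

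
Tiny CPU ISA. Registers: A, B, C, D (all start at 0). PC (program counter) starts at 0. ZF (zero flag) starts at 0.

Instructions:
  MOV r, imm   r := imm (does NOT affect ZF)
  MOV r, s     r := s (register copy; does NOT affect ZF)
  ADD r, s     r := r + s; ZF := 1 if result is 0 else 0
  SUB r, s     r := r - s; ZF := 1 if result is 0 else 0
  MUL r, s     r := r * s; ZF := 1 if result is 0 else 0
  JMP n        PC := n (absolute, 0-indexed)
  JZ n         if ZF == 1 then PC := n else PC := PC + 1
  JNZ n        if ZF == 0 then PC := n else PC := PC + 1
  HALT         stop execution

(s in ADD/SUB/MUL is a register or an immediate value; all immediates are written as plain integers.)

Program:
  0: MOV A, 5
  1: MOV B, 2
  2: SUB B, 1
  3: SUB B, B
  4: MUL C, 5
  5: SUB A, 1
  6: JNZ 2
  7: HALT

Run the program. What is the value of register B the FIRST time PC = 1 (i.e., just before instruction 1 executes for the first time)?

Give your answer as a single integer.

Step 1: PC=0 exec 'MOV A, 5'. After: A=5 B=0 C=0 D=0 ZF=0 PC=1
First time PC=1: B=0

0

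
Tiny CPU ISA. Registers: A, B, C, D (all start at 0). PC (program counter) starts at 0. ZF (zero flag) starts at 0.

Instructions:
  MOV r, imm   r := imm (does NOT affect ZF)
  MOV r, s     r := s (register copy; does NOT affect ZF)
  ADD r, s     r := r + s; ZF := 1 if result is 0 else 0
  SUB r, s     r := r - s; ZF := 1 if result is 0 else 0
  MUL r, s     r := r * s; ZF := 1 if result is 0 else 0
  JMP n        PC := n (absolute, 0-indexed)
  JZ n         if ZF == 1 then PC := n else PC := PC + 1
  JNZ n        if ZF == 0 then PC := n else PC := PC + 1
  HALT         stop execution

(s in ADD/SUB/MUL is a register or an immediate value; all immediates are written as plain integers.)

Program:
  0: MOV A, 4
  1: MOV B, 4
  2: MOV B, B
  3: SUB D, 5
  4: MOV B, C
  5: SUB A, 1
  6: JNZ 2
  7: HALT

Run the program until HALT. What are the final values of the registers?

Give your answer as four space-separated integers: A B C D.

Step 1: PC=0 exec 'MOV A, 4'. After: A=4 B=0 C=0 D=0 ZF=0 PC=1
Step 2: PC=1 exec 'MOV B, 4'. After: A=4 B=4 C=0 D=0 ZF=0 PC=2
Step 3: PC=2 exec 'MOV B, B'. After: A=4 B=4 C=0 D=0 ZF=0 PC=3
Step 4: PC=3 exec 'SUB D, 5'. After: A=4 B=4 C=0 D=-5 ZF=0 PC=4
Step 5: PC=4 exec 'MOV B, C'. After: A=4 B=0 C=0 D=-5 ZF=0 PC=5
Step 6: PC=5 exec 'SUB A, 1'. After: A=3 B=0 C=0 D=-5 ZF=0 PC=6
Step 7: PC=6 exec 'JNZ 2'. After: A=3 B=0 C=0 D=-5 ZF=0 PC=2
Step 8: PC=2 exec 'MOV B, B'. After: A=3 B=0 C=0 D=-5 ZF=0 PC=3
Step 9: PC=3 exec 'SUB D, 5'. After: A=3 B=0 C=0 D=-10 ZF=0 PC=4
Step 10: PC=4 exec 'MOV B, C'. After: A=3 B=0 C=0 D=-10 ZF=0 PC=5
Step 11: PC=5 exec 'SUB A, 1'. After: A=2 B=0 C=0 D=-10 ZF=0 PC=6
Step 12: PC=6 exec 'JNZ 2'. After: A=2 B=0 C=0 D=-10 ZF=0 PC=2
Step 13: PC=2 exec 'MOV B, B'. After: A=2 B=0 C=0 D=-10 ZF=0 PC=3
Step 14: PC=3 exec 'SUB D, 5'. After: A=2 B=0 C=0 D=-15 ZF=0 PC=4
Step 15: PC=4 exec 'MOV B, C'. After: A=2 B=0 C=0 D=-15 ZF=0 PC=5
Step 16: PC=5 exec 'SUB A, 1'. After: A=1 B=0 C=0 D=-15 ZF=0 PC=6
Step 17: PC=6 exec 'JNZ 2'. After: A=1 B=0 C=0 D=-15 ZF=0 PC=2
Step 18: PC=2 exec 'MOV B, B'. After: A=1 B=0 C=0 D=-15 ZF=0 PC=3
Step 19: PC=3 exec 'SUB D, 5'. After: A=1 B=0 C=0 D=-20 ZF=0 PC=4
Step 20: PC=4 exec 'MOV B, C'. After: A=1 B=0 C=0 D=-20 ZF=0 PC=5
Step 21: PC=5 exec 'SUB A, 1'. After: A=0 B=0 C=0 D=-20 ZF=1 PC=6
Step 22: PC=6 exec 'JNZ 2'. After: A=0 B=0 C=0 D=-20 ZF=1 PC=7
Step 23: PC=7 exec 'HALT'. After: A=0 B=0 C=0 D=-20 ZF=1 PC=7 HALTED

Answer: 0 0 0 -20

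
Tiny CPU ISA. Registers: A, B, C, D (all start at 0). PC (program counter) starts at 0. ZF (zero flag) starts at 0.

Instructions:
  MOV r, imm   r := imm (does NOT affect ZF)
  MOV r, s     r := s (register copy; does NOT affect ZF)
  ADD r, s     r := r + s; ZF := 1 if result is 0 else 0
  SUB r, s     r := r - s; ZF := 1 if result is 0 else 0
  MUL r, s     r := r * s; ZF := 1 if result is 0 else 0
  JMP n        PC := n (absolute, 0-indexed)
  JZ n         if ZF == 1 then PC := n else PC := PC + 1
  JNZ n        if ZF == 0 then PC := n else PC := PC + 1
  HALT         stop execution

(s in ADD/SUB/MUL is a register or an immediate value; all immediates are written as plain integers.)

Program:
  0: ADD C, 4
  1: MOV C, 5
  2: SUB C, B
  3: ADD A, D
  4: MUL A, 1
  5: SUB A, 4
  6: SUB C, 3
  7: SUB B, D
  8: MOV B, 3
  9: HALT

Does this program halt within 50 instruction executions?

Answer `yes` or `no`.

Step 1: PC=0 exec 'ADD C, 4'. After: A=0 B=0 C=4 D=0 ZF=0 PC=1
Step 2: PC=1 exec 'MOV C, 5'. After: A=0 B=0 C=5 D=0 ZF=0 PC=2
Step 3: PC=2 exec 'SUB C, B'. After: A=0 B=0 C=5 D=0 ZF=0 PC=3
Step 4: PC=3 exec 'ADD A, D'. After: A=0 B=0 C=5 D=0 ZF=1 PC=4
Step 5: PC=4 exec 'MUL A, 1'. After: A=0 B=0 C=5 D=0 ZF=1 PC=5
Step 6: PC=5 exec 'SUB A, 4'. After: A=-4 B=0 C=5 D=0 ZF=0 PC=6
Step 7: PC=6 exec 'SUB C, 3'. After: A=-4 B=0 C=2 D=0 ZF=0 PC=7
Step 8: PC=7 exec 'SUB B, D'. After: A=-4 B=0 C=2 D=0 ZF=1 PC=8
Step 9: PC=8 exec 'MOV B, 3'. After: A=-4 B=3 C=2 D=0 ZF=1 PC=9
Step 10: PC=9 exec 'HALT'. After: A=-4 B=3 C=2 D=0 ZF=1 PC=9 HALTED

Answer: yes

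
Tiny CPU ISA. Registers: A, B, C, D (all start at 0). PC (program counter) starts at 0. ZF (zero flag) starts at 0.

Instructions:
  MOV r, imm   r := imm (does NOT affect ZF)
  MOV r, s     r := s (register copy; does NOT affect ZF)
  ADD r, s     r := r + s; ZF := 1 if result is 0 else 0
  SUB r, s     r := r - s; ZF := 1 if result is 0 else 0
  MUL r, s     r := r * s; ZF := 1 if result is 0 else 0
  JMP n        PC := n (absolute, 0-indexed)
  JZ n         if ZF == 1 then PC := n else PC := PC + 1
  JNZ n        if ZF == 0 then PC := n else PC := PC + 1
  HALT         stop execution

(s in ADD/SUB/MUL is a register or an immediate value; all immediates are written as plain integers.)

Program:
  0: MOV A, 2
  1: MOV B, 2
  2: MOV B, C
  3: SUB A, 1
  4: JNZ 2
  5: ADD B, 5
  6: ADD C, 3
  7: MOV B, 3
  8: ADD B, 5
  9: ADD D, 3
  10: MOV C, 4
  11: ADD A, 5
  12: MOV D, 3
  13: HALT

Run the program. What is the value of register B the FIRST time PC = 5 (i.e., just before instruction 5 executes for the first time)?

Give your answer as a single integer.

Step 1: PC=0 exec 'MOV A, 2'. After: A=2 B=0 C=0 D=0 ZF=0 PC=1
Step 2: PC=1 exec 'MOV B, 2'. After: A=2 B=2 C=0 D=0 ZF=0 PC=2
Step 3: PC=2 exec 'MOV B, C'. After: A=2 B=0 C=0 D=0 ZF=0 PC=3
Step 4: PC=3 exec 'SUB A, 1'. After: A=1 B=0 C=0 D=0 ZF=0 PC=4
Step 5: PC=4 exec 'JNZ 2'. After: A=1 B=0 C=0 D=0 ZF=0 PC=2
Step 6: PC=2 exec 'MOV B, C'. After: A=1 B=0 C=0 D=0 ZF=0 PC=3
Step 7: PC=3 exec 'SUB A, 1'. After: A=0 B=0 C=0 D=0 ZF=1 PC=4
Step 8: PC=4 exec 'JNZ 2'. After: A=0 B=0 C=0 D=0 ZF=1 PC=5
First time PC=5: B=0

0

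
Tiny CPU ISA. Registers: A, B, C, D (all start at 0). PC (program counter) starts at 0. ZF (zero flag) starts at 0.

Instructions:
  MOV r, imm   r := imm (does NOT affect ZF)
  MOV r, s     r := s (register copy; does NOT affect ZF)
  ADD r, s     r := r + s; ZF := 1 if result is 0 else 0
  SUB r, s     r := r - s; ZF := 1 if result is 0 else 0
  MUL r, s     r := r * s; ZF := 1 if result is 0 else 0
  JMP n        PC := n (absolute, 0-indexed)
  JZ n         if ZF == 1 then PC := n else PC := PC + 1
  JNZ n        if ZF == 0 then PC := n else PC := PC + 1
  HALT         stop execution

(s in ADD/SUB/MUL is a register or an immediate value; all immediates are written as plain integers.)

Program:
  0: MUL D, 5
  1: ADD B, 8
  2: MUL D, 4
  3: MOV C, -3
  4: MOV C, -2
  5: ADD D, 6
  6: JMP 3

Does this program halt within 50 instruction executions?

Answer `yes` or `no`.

Answer: no

Derivation:
Step 1: PC=0 exec 'MUL D, 5'. After: A=0 B=0 C=0 D=0 ZF=1 PC=1
Step 2: PC=1 exec 'ADD B, 8'. After: A=0 B=8 C=0 D=0 ZF=0 PC=2
Step 3: PC=2 exec 'MUL D, 4'. After: A=0 B=8 C=0 D=0 ZF=1 PC=3
Step 4: PC=3 exec 'MOV C, -3'. After: A=0 B=8 C=-3 D=0 ZF=1 PC=4
Step 5: PC=4 exec 'MOV C, -2'. After: A=0 B=8 C=-2 D=0 ZF=1 PC=5
Step 6: PC=5 exec 'ADD D, 6'. After: A=0 B=8 C=-2 D=6 ZF=0 PC=6
Step 7: PC=6 exec 'JMP 3'. After: A=0 B=8 C=-2 D=6 ZF=0 PC=3
Step 8: PC=3 exec 'MOV C, -3'. After: A=0 B=8 C=-3 D=6 ZF=0 PC=4
Step 9: PC=4 exec 'MOV C, -2'. After: A=0 B=8 C=-2 D=6 ZF=0 PC=5
Step 10: PC=5 exec 'ADD D, 6'. After: A=0 B=8 C=-2 D=12 ZF=0 PC=6
Step 11: PC=6 exec 'JMP 3'. After: A=0 B=8 C=-2 D=12 ZF=0 PC=3
Step 12: PC=3 exec 'MOV C, -3'. After: A=0 B=8 C=-3 D=12 ZF=0 PC=4
Step 13: PC=4 exec 'MOV C, -2'. After: A=0 B=8 C=-2 D=12 ZF=0 PC=5
Step 14: PC=5 exec 'ADD D, 6'. After: A=0 B=8 C=-2 D=18 ZF=0 PC=6
Step 15: PC=6 exec 'JMP 3'. After: A=0 B=8 C=-2 D=18 ZF=0 PC=3
After 50 steps: not halted. PC revisits the same instructions with no path to HALT; will never halt.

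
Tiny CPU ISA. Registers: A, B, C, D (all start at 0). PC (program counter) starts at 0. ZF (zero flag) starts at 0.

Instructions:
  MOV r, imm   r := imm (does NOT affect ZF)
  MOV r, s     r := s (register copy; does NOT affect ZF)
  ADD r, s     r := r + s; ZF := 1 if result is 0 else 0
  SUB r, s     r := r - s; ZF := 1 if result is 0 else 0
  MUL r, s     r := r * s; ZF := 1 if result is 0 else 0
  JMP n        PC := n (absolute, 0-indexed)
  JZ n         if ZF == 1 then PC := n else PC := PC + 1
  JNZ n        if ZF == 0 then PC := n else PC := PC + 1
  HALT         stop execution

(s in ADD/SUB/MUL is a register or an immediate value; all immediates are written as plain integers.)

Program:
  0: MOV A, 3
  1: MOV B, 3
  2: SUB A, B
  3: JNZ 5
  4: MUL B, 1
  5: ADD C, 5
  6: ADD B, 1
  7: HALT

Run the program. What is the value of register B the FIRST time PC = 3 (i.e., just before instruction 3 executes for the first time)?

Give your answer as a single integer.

Step 1: PC=0 exec 'MOV A, 3'. After: A=3 B=0 C=0 D=0 ZF=0 PC=1
Step 2: PC=1 exec 'MOV B, 3'. After: A=3 B=3 C=0 D=0 ZF=0 PC=2
Step 3: PC=2 exec 'SUB A, B'. After: A=0 B=3 C=0 D=0 ZF=1 PC=3
First time PC=3: B=3

3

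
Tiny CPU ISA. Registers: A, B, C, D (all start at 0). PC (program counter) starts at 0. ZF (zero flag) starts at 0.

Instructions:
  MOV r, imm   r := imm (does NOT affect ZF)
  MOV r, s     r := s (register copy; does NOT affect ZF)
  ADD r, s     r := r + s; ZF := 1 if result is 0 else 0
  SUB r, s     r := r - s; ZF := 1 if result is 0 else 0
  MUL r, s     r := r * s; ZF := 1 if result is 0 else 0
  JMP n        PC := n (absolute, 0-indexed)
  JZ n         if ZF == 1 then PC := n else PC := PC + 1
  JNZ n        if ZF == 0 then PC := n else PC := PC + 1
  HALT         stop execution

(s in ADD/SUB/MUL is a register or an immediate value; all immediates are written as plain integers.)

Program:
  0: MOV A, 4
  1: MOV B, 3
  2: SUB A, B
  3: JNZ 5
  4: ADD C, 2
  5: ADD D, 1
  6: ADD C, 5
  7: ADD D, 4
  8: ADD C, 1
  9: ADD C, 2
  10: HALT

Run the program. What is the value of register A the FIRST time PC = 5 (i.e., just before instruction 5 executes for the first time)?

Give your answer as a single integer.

Step 1: PC=0 exec 'MOV A, 4'. After: A=4 B=0 C=0 D=0 ZF=0 PC=1
Step 2: PC=1 exec 'MOV B, 3'. After: A=4 B=3 C=0 D=0 ZF=0 PC=2
Step 3: PC=2 exec 'SUB A, B'. After: A=1 B=3 C=0 D=0 ZF=0 PC=3
Step 4: PC=3 exec 'JNZ 5'. After: A=1 B=3 C=0 D=0 ZF=0 PC=5
First time PC=5: A=1

1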